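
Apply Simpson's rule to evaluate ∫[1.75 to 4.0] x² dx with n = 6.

f(x) = x²
a = 1.75, b = 4.0, n = 6
h = (b - a)/n = 0.375000

Simpson's rule: (h/3)[f(x₀) + 4f(x₁) + 2f(x₂) + ... + f(xₙ)]

x_0 = 1.7500, f(x_0) = 3.062500, coefficient = 1
x_1 = 2.1250, f(x_1) = 4.515625, coefficient = 4
x_2 = 2.5000, f(x_2) = 6.250000, coefficient = 2
x_3 = 2.8750, f(x_3) = 8.265625, coefficient = 4
x_4 = 3.2500, f(x_4) = 10.562500, coefficient = 2
x_5 = 3.6250, f(x_5) = 13.140625, coefficient = 4
x_6 = 4.0000, f(x_6) = 16.000000, coefficient = 1

I ≈ (0.375000/3) × 156.375000 = 19.546875
Exact value: 19.546875
Error: 0.000000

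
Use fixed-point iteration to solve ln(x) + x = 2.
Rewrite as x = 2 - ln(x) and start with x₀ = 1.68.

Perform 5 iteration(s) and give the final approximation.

Equation: ln(x) + x = 2
Fixed-point form: x = 2 - ln(x)
x₀ = 1.68

x_1 = g(1.680000) = 1.481206
x_2 = g(1.481206) = 1.607143
x_3 = g(1.607143) = 1.525542
x_4 = g(1.525542) = 1.577650
x_5 = g(1.577650) = 1.544063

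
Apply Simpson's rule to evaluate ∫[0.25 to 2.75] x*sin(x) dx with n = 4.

f(x) = x*sin(x)
a = 0.25, b = 2.75, n = 4
h = (b - a)/n = 0.625000

Simpson's rule: (h/3)[f(x₀) + 4f(x₁) + 2f(x₂) + ... + f(xₙ)]

x_0 = 0.2500, f(x_0) = 0.061851, coefficient = 1
x_1 = 0.8750, f(x_1) = 0.671601, coefficient = 4
x_2 = 1.5000, f(x_2) = 1.496242, coefficient = 2
x_3 = 2.1250, f(x_3) = 1.806930, coefficient = 4
x_4 = 2.7500, f(x_4) = 1.049568, coefficient = 1

I ≈ (0.625000/3) × 14.018024 = 2.920422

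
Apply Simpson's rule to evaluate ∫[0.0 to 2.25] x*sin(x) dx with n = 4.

f(x) = x*sin(x)
a = 0.0, b = 2.25, n = 4
h = (b - a)/n = 0.562500

Simpson's rule: (h/3)[f(x₀) + 4f(x₁) + 2f(x₂) + ... + f(xₙ)]

x_0 = 0.0000, f(x_0) = 0.000000, coefficient = 1
x_1 = 0.5625, f(x_1) = 0.299983, coefficient = 4
x_2 = 1.1250, f(x_2) = 1.015051, coefficient = 2
x_3 = 1.6875, f(x_3) = 1.676021, coefficient = 4
x_4 = 2.2500, f(x_4) = 1.750665, coefficient = 1

I ≈ (0.562500/3) × 11.684783 = 2.190897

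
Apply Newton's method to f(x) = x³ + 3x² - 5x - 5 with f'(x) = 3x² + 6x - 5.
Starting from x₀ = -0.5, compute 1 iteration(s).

f(x) = x³ + 3x² - 5x - 5
f'(x) = 3x² + 6x - 5
x₀ = -0.5

Newton-Raphson formula: x_{n+1} = x_n - f(x_n)/f'(x_n)

Iteration 1:
  f(-0.500000) = -1.875000
  f'(-0.500000) = -7.250000
  x_1 = -0.500000 - (-1.875000)/(-7.250000) = -0.758621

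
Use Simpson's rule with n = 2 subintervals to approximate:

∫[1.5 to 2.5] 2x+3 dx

f(x) = 2x+3
a = 1.5, b = 2.5, n = 2
h = (b - a)/n = 0.500000

Simpson's rule: (h/3)[f(x₀) + 4f(x₁) + 2f(x₂) + ... + f(xₙ)]

x_0 = 1.5000, f(x_0) = 6.000000, coefficient = 1
x_1 = 2.0000, f(x_1) = 7.000000, coefficient = 4
x_2 = 2.5000, f(x_2) = 8.000000, coefficient = 1

I ≈ (0.500000/3) × 42.000000 = 7.000000
Exact value: 7.000000
Error: 0.000000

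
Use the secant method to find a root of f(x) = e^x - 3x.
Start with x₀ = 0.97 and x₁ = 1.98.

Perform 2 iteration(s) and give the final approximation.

f(x) = e^x - 3x
x₀ = 0.97, x₁ = 1.98

Secant formula: x_{n+1} = x_n - f(x_n)(x_n - x_{n-1})/(f(x_n) - f(x_{n-1}))

Iteration 1:
  f(0.970000) = -0.272056
  f(1.980000) = 1.302743
  x_2 = 1.980000 - 1.302743×(1.980000 - 0.970000)/(1.302743 - (-0.272056))
       = 1.144483
Iteration 2:
  f(1.980000) = 1.302743
  f(1.144483) = -0.292632
  x_3 = 1.144483 - (-0.292632)×(1.144483 - 1.980000)/(-0.292632 - 1.302743)
       = 1.297738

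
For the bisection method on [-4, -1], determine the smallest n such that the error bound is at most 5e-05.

We need (b-a)/2^n ≤ 5e-05
(-1 - (-4))/2^n ≤ 5e-05
3/2^n ≤ 5e-05
2^n ≥ 60000
n ≥ log₂(60000) = 15.87
n ≥ 16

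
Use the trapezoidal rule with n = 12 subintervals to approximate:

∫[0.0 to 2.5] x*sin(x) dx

f(x) = x*sin(x)
a = 0.0, b = 2.5, n = 12
h = (b - a)/n = 0.208333

Trapezoidal rule: (h/2)[f(x₀) + 2f(x₁) + 2f(x₂) + ... + f(xₙ)]

x_0 = 0.0000, f(x_0) = 0.000000, coefficient = 1
x_1 = 0.2083, f(x_1) = 0.043089, coefficient = 2
x_2 = 0.4167, f(x_2) = 0.168631, coefficient = 2
x_3 = 0.6250, f(x_3) = 0.365686, coefficient = 2
x_4 = 0.8333, f(x_4) = 0.616814, coefficient = 2
x_5 = 1.0417, f(x_5) = 0.899215, coefficient = 2
x_6 = 1.2500, f(x_6) = 1.186231, coefficient = 2
x_7 = 1.4583, f(x_7) = 1.449121, coefficient = 2
x_8 = 1.6667, f(x_8) = 1.659013, coefficient = 2
x_9 = 1.8750, f(x_9) = 1.788911, coefficient = 2
x_10 = 2.0833, f(x_10) = 1.815632, coefficient = 2
x_11 = 2.2917, f(x_11) = 1.721572, coefficient = 2
x_12 = 2.5000, f(x_12) = 1.496180, coefficient = 1

I ≈ (0.208333/2) × 24.924011 = 2.596251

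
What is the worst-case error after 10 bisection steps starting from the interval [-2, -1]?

Bisection error bound: |error| ≤ (b-a)/2^n
|error| ≤ (-1 - (-2))/2^10 = 1/2^10
|error| ≤ 0.0009765625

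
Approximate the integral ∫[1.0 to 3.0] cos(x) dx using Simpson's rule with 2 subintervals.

f(x) = cos(x)
a = 1.0, b = 3.0, n = 2
h = (b - a)/n = 1.000000

Simpson's rule: (h/3)[f(x₀) + 4f(x₁) + 2f(x₂) + ... + f(xₙ)]

x_0 = 1.0000, f(x_0) = 0.540302, coefficient = 1
x_1 = 2.0000, f(x_1) = -0.416147, coefficient = 4
x_2 = 3.0000, f(x_2) = -0.989992, coefficient = 1

I ≈ (1.000000/3) × -2.114278 = -0.704759
Exact value: -0.700351
Error: 0.004408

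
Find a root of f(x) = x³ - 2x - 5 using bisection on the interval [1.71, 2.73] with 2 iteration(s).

f(x) = x³ - 2x - 5
Initial interval: [1.71, 2.73]

Iteration 1:
  c_1 = (1.710000 + 2.730000)/2 = 2.220000
  f(c_1) = f(2.220000) = 1.501048
  f(a) × f(c) < 0, new interval: [1.710000, 2.220000]
Iteration 2:
  c_2 = (1.710000 + 2.220000)/2 = 1.965000
  f(c_2) = f(1.965000) = -1.342693
  f(a) × f(c) ≥ 0, new interval: [1.965000, 2.220000]

After 2 iteration(s), the approximation is c_2 = 1.965000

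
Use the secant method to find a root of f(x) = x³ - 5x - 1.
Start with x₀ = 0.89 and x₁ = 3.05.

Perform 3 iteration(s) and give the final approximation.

f(x) = x³ - 5x - 1
x₀ = 0.89, x₁ = 3.05

Secant formula: x_{n+1} = x_n - f(x_n)(x_n - x_{n-1})/(f(x_n) - f(x_{n-1}))

Iteration 1:
  f(0.890000) = -4.745031
  f(3.050000) = 12.122625
  x_2 = 3.050000 - 12.122625×(3.050000 - 0.890000)/(12.122625 - (-4.745031))
       = 1.497628
Iteration 2:
  f(3.050000) = 12.122625
  f(1.497628) = -5.129125
  x_3 = 1.497628 - (-5.129125)×(1.497628 - 3.050000)/(-5.129125 - 12.122625)
       = 1.959165
Iteration 3:
  f(1.497628) = -5.129125
  f(1.959165) = -3.275910
  x_4 = 1.959165 - (-3.275910)×(1.959165 - 1.497628)/(-3.275910 - (-5.129125))
       = 2.775018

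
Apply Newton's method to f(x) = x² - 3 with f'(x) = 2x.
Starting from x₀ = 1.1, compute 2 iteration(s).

f(x) = x² - 3
f'(x) = 2x
x₀ = 1.1

Newton-Raphson formula: x_{n+1} = x_n - f(x_n)/f'(x_n)

Iteration 1:
  f(1.100000) = -1.790000
  f'(1.100000) = 2.200000
  x_1 = 1.100000 - (-1.790000)/2.200000 = 1.913636
Iteration 2:
  f(1.913636) = 0.662004
  f'(1.913636) = 3.827273
  x_2 = 1.913636 - 0.662004/3.827273 = 1.740666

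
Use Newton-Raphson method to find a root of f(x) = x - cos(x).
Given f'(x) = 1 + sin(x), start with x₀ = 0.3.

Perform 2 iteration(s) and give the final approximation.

f(x) = x - cos(x)
f'(x) = 1 + sin(x)
x₀ = 0.3

Newton-Raphson formula: x_{n+1} = x_n - f(x_n)/f'(x_n)

Iteration 1:
  f(0.300000) = -0.655336
  f'(0.300000) = 1.295520
  x_1 = 0.300000 - (-0.655336)/1.295520 = 0.805848
Iteration 2:
  f(0.805848) = 0.113349
  f'(0.805848) = 1.721418
  x_2 = 0.805848 - 0.113349/1.721418 = 0.740002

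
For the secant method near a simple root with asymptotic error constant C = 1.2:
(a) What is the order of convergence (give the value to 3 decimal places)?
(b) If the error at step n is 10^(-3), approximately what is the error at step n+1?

(a) Secant method has superlinear convergence with order φ = (1+√5)/2 ≈ 1.618.
    This means |e_{n+1}| ≈ C|e_n|^1.618.

(b) With |e_n| = 10^(-3) and C = 1.2:
    |e_{n+1}| ≈ 1.2 × (10^(-3))^1.618 = 1.2 × 10^(-4.85)

(a) ≈ 1.618 (golden ratio); (b) |e_{n+1}| ≈ 1.679e-05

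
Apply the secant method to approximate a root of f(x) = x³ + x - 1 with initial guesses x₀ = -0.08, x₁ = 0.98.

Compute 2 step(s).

f(x) = x³ + x - 1
x₀ = -0.08, x₁ = 0.98

Secant formula: x_{n+1} = x_n - f(x_n)(x_n - x_{n-1})/(f(x_n) - f(x_{n-1}))

Iteration 1:
  f(-0.080000) = -1.080512
  f(0.980000) = 0.921192
  x_2 = 0.980000 - 0.921192×(0.980000 - (-0.080000))/(0.921192 - (-1.080512))
       = 0.492184
Iteration 2:
  f(0.980000) = 0.921192
  f(0.492184) = -0.388587
  x_3 = 0.492184 - (-0.388587)×(0.492184 - 0.980000)/(-0.388587 - 0.921192)
       = 0.636910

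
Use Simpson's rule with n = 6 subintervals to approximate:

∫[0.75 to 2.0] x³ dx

f(x) = x³
a = 0.75, b = 2.0, n = 6
h = (b - a)/n = 0.208333

Simpson's rule: (h/3)[f(x₀) + 4f(x₁) + 2f(x₂) + ... + f(xₙ)]

x_0 = 0.7500, f(x_0) = 0.421875, coefficient = 1
x_1 = 0.9583, f(x_1) = 0.880136, coefficient = 4
x_2 = 1.1667, f(x_2) = 1.587963, coefficient = 2
x_3 = 1.3750, f(x_3) = 2.599609, coefficient = 4
x_4 = 1.5833, f(x_4) = 3.969329, coefficient = 2
x_5 = 1.7917, f(x_5) = 5.751374, coefficient = 4
x_6 = 2.0000, f(x_6) = 8.000000, coefficient = 1

I ≈ (0.208333/3) × 56.460938 = 3.920898
Exact value: 3.920898
Error: 0.000000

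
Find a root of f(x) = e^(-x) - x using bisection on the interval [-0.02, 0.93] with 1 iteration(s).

f(x) = e^(-x) - x
Initial interval: [-0.02, 0.93]

Iteration 1:
  c_1 = (-0.020000 + 0.930000)/2 = 0.455000
  f(c_1) = f(0.455000) = 0.179448
  f(a) × f(c) ≥ 0, new interval: [0.455000, 0.930000]

After 1 iteration(s), the approximation is c_1 = 0.455000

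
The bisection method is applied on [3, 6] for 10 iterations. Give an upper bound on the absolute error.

Bisection error bound: |error| ≤ (b-a)/2^n
|error| ≤ (6 - 3)/2^10 = 3/2^10
|error| ≤ 0.0029296875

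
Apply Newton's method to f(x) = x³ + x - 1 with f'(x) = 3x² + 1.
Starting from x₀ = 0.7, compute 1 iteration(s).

f(x) = x³ + x - 1
f'(x) = 3x² + 1
x₀ = 0.7

Newton-Raphson formula: x_{n+1} = x_n - f(x_n)/f'(x_n)

Iteration 1:
  f(0.700000) = 0.043000
  f'(0.700000) = 2.470000
  x_1 = 0.700000 - 0.043000/2.470000 = 0.682591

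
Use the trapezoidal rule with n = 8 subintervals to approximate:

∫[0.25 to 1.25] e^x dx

f(x) = e^x
a = 0.25, b = 1.25, n = 8
h = (b - a)/n = 0.125000

Trapezoidal rule: (h/2)[f(x₀) + 2f(x₁) + 2f(x₂) + ... + f(xₙ)]

x_0 = 0.2500, f(x_0) = 1.284025, coefficient = 1
x_1 = 0.3750, f(x_1) = 1.454991, coefficient = 2
x_2 = 0.5000, f(x_2) = 1.648721, coefficient = 2
x_3 = 0.6250, f(x_3) = 1.868246, coefficient = 2
x_4 = 0.7500, f(x_4) = 2.117000, coefficient = 2
x_5 = 0.8750, f(x_5) = 2.398875, coefficient = 2
x_6 = 1.0000, f(x_6) = 2.718282, coefficient = 2
x_7 = 1.1250, f(x_7) = 3.080217, coefficient = 2
x_8 = 1.2500, f(x_8) = 3.490343, coefficient = 1

I ≈ (0.125000/2) × 35.347034 = 2.209190
Exact value: 2.206318
Error: 0.002872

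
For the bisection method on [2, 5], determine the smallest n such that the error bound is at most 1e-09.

We need (b-a)/2^n ≤ 1e-09
(5 - 2)/2^n ≤ 1e-09
3/2^n ≤ 1e-09
2^n ≥ 3000000000
n ≥ log₂(3000000000) = 31.48
n ≥ 32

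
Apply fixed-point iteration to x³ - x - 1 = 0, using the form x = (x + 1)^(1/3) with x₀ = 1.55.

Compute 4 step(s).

Equation: x³ - x - 1 = 0
Fixed-point form: x = (x + 1)^(1/3)
x₀ = 1.55

x_1 = g(1.550000) = 1.366197
x_2 = g(1.366197) = 1.332550
x_3 = g(1.332550) = 1.326204
x_4 = g(1.326204) = 1.325000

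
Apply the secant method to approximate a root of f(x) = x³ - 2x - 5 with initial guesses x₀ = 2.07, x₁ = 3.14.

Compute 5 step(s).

f(x) = x³ - 2x - 5
x₀ = 2.07, x₁ = 3.14

Secant formula: x_{n+1} = x_n - f(x_n)(x_n - x_{n-1})/(f(x_n) - f(x_{n-1}))

Iteration 1:
  f(2.070000) = -0.270257
  f(3.140000) = 19.679144
  x_2 = 3.140000 - 19.679144×(3.140000 - 2.070000)/(19.679144 - (-0.270257))
       = 2.084495
Iteration 2:
  f(3.140000) = 19.679144
  f(2.084495) = -0.111606
  x_3 = 2.084495 - (-0.111606)×(2.084495 - 3.140000)/(-0.111606 - 19.679144)
       = 2.090448
Iteration 3:
  f(2.084495) = -0.111606
  f(2.090448) = -0.045698
  x_4 = 2.090448 - (-0.045698)×(2.090448 - 2.084495)/(-0.045698 - (-0.111606))
       = 2.094575
Iteration 4:
  f(2.090448) = -0.045698
  f(2.094575) = 0.000261
  x_5 = 2.094575 - 0.000261×(2.094575 - 2.090448)/(0.000261 - (-0.045698))
       = 2.094551
Iteration 5:
  f(2.094575) = 0.000261
  f(2.094551) = -0.000001
  x_6 = 2.094551 - (-0.000001)×(2.094551 - 2.094575)/(-0.000001 - 0.000261)
       = 2.094551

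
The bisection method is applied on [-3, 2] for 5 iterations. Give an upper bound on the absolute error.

Bisection error bound: |error| ≤ (b-a)/2^n
|error| ≤ (2 - (-3))/2^5 = 5/2^5
|error| ≤ 0.1562500000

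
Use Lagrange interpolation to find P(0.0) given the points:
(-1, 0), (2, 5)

Lagrange interpolation formula:
P(x) = Σ yᵢ × Lᵢ(x)
where Lᵢ(x) = Π_{j≠i} (x - xⱼ)/(xᵢ - xⱼ)

L_0(0.0) = (0.0 - 2)/(-1 - 2) = 0.666667
L_1(0.0) = (0.0 - (-1))/(2 - (-1)) = 0.333333

P(0.0) = 0×L_0(0.0) + 5×L_1(0.0)
P(0.0) = 1.666667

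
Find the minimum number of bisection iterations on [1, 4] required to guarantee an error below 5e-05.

We need (b-a)/2^n ≤ 5e-05
(4 - 1)/2^n ≤ 5e-05
3/2^n ≤ 5e-05
2^n ≥ 60000
n ≥ log₂(60000) = 15.87
n ≥ 16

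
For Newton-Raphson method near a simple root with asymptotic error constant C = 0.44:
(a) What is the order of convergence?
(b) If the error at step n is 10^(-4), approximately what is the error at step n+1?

(a) Newton-Raphson has quadratic (order 2) convergence near simple roots.
    This means |e_{n+1}| ≈ C|e_n|².

(b) With |e_n| = 10^(-4) and C = 0.44:
    |e_{n+1}| ≈ 0.44 × (10^(-4))² = 0.44 × 10^(-8)

(a) 2 (quadratic); (b) |e_{n+1}| ≈ 4.400e-09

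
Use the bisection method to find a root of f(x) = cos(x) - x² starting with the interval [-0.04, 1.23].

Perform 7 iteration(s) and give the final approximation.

f(x) = cos(x) - x²
Initial interval: [-0.04, 1.23]

Iteration 1:
  c_1 = (-0.040000 + 1.230000)/2 = 0.595000
  f(c_1) = f(0.595000) = 0.474123
  f(a) × f(c) ≥ 0, new interval: [0.595000, 1.230000]
Iteration 2:
  c_2 = (0.595000 + 1.230000)/2 = 0.912500
  f(c_2) = f(0.912500) = -0.220886
  f(a) × f(c) < 0, new interval: [0.595000, 0.912500]
Iteration 3:
  c_3 = (0.595000 + 0.912500)/2 = 0.753750
  f(c_3) = f(0.753750) = 0.160989
  f(a) × f(c) ≥ 0, new interval: [0.753750, 0.912500]
Iteration 4:
  c_4 = (0.753750 + 0.912500)/2 = 0.833125
  f(c_4) = f(0.833125) = -0.021531
  f(a) × f(c) < 0, new interval: [0.753750, 0.833125]
Iteration 5:
  c_5 = (0.753750 + 0.833125)/2 = 0.793437
  f(c_5) = f(0.793437) = 0.071856
  f(a) × f(c) ≥ 0, new interval: [0.793437, 0.833125]
Iteration 6:
  c_6 = (0.793437 + 0.833125)/2 = 0.813281
  f(c_6) = f(0.813281) = 0.025692
  f(a) × f(c) ≥ 0, new interval: [0.813281, 0.833125]
Iteration 7:
  c_7 = (0.813281 + 0.833125)/2 = 0.823203
  f(c_7) = f(0.823203) = 0.002212
  f(a) × f(c) ≥ 0, new interval: [0.823203, 0.833125]

After 7 iteration(s), the approximation is c_7 = 0.823203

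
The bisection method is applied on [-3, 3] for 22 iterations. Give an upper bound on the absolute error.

Bisection error bound: |error| ≤ (b-a)/2^n
|error| ≤ (3 - (-3))/2^22 = 6/2^22
|error| ≤ 0.0000014305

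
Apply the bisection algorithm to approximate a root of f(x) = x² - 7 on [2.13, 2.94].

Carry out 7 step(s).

f(x) = x² - 7
Initial interval: [2.13, 2.94]

Iteration 1:
  c_1 = (2.130000 + 2.940000)/2 = 2.535000
  f(c_1) = f(2.535000) = -0.573775
  f(a) × f(c) ≥ 0, new interval: [2.535000, 2.940000]
Iteration 2:
  c_2 = (2.535000 + 2.940000)/2 = 2.737500
  f(c_2) = f(2.737500) = 0.493906
  f(a) × f(c) < 0, new interval: [2.535000, 2.737500]
Iteration 3:
  c_3 = (2.535000 + 2.737500)/2 = 2.636250
  f(c_3) = f(2.636250) = -0.050186
  f(a) × f(c) ≥ 0, new interval: [2.636250, 2.737500]
Iteration 4:
  c_4 = (2.636250 + 2.737500)/2 = 2.686875
  f(c_4) = f(2.686875) = 0.219297
  f(a) × f(c) < 0, new interval: [2.636250, 2.686875]
Iteration 5:
  c_5 = (2.636250 + 2.686875)/2 = 2.661562
  f(c_5) = f(2.661562) = 0.083915
  f(a) × f(c) < 0, new interval: [2.636250, 2.661562]
Iteration 6:
  c_6 = (2.636250 + 2.661562)/2 = 2.648906
  f(c_6) = f(2.648906) = 0.016704
  f(a) × f(c) < 0, new interval: [2.636250, 2.648906]
Iteration 7:
  c_7 = (2.636250 + 2.648906)/2 = 2.642578
  f(c_7) = f(2.642578) = -0.016781
  f(a) × f(c) ≥ 0, new interval: [2.642578, 2.648906]

After 7 iteration(s), the approximation is c_7 = 2.642578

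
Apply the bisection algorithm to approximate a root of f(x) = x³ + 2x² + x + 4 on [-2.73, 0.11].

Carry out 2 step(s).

f(x) = x³ + 2x² + x + 4
Initial interval: [-2.73, 0.11]

Iteration 1:
  c_1 = (-2.730000 + 0.110000)/2 = -1.310000
  f(c_1) = f(-1.310000) = 3.874109
  f(a) × f(c) < 0, new interval: [-2.730000, -1.310000]
Iteration 2:
  c_2 = (-2.730000 + (-1.310000))/2 = -2.020000
  f(c_2) = f(-2.020000) = 1.898392
  f(a) × f(c) < 0, new interval: [-2.730000, -2.020000]

After 2 iteration(s), the approximation is c_2 = -2.020000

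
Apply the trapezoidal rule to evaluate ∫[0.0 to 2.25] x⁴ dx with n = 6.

f(x) = x⁴
a = 0.0, b = 2.25, n = 6
h = (b - a)/n = 0.375000

Trapezoidal rule: (h/2)[f(x₀) + 2f(x₁) + 2f(x₂) + ... + f(xₙ)]

x_0 = 0.0000, f(x_0) = 0.000000, coefficient = 1
x_1 = 0.3750, f(x_1) = 0.019775, coefficient = 2
x_2 = 0.7500, f(x_2) = 0.316406, coefficient = 2
x_3 = 1.1250, f(x_3) = 1.601807, coefficient = 2
x_4 = 1.5000, f(x_4) = 5.062500, coefficient = 2
x_5 = 1.8750, f(x_5) = 12.359619, coefficient = 2
x_6 = 2.2500, f(x_6) = 25.628906, coefficient = 1

I ≈ (0.375000/2) × 64.349121 = 12.065460
Exact value: 11.533008
Error: 0.532452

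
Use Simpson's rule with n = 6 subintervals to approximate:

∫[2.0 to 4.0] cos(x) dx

f(x) = cos(x)
a = 2.0, b = 4.0, n = 6
h = (b - a)/n = 0.333333

Simpson's rule: (h/3)[f(x₀) + 4f(x₁) + 2f(x₂) + ... + f(xₙ)]

x_0 = 2.0000, f(x_0) = -0.416147, coefficient = 1
x_1 = 2.3333, f(x_1) = -0.690758, coefficient = 4
x_2 = 2.6667, f(x_2) = -0.889327, coefficient = 2
x_3 = 3.0000, f(x_3) = -0.989992, coefficient = 4
x_4 = 3.3333, f(x_4) = -0.981674, coefficient = 2
x_5 = 3.6667, f(x_5) = -0.865287, coefficient = 4
x_6 = 4.0000, f(x_6) = -0.653644, coefficient = 1

I ≈ (0.333333/3) × -14.995942 = -1.666216
Exact value: -1.666100
Error: 0.000116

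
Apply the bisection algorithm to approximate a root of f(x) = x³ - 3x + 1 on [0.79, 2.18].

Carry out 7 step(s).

f(x) = x³ - 3x + 1
Initial interval: [0.79, 2.18]

Iteration 1:
  c_1 = (0.790000 + 2.180000)/2 = 1.485000
  f(c_1) = f(1.485000) = -0.180241
  f(a) × f(c) ≥ 0, new interval: [1.485000, 2.180000]
Iteration 2:
  c_2 = (1.485000 + 2.180000)/2 = 1.832500
  f(c_2) = f(1.832500) = 1.656138
  f(a) × f(c) < 0, new interval: [1.485000, 1.832500]
Iteration 3:
  c_3 = (1.485000 + 1.832500)/2 = 1.658750
  f(c_3) = f(1.658750) = 0.587720
  f(a) × f(c) < 0, new interval: [1.485000, 1.658750]
Iteration 4:
  c_4 = (1.485000 + 1.658750)/2 = 1.571875
  f(c_4) = f(1.571875) = 0.168150
  f(a) × f(c) < 0, new interval: [1.485000, 1.571875]
Iteration 5:
  c_5 = (1.485000 + 1.571875)/2 = 1.528437
  f(c_5) = f(1.528437) = -0.014697
  f(a) × f(c) ≥ 0, new interval: [1.528437, 1.571875]
Iteration 6:
  c_6 = (1.528437 + 1.571875)/2 = 1.550156
  f(c_6) = f(1.550156) = 0.074533
  f(a) × f(c) < 0, new interval: [1.528437, 1.550156]
Iteration 7:
  c_7 = (1.528437 + 1.550156)/2 = 1.539297
  f(c_7) = f(1.539297) = 0.029373
  f(a) × f(c) < 0, new interval: [1.528437, 1.539297]

After 7 iteration(s), the approximation is c_7 = 1.539297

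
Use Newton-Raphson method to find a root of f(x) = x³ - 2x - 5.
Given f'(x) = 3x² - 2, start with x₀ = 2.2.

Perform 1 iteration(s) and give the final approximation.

f(x) = x³ - 2x - 5
f'(x) = 3x² - 2
x₀ = 2.2

Newton-Raphson formula: x_{n+1} = x_n - f(x_n)/f'(x_n)

Iteration 1:
  f(2.200000) = 1.248000
  f'(2.200000) = 12.520000
  x_1 = 2.200000 - 1.248000/12.520000 = 2.100319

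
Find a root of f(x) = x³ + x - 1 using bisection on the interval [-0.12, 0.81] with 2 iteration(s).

f(x) = x³ + x - 1
Initial interval: [-0.12, 0.81]

Iteration 1:
  c_1 = (-0.120000 + 0.810000)/2 = 0.345000
  f(c_1) = f(0.345000) = -0.613936
  f(a) × f(c) ≥ 0, new interval: [0.345000, 0.810000]
Iteration 2:
  c_2 = (0.345000 + 0.810000)/2 = 0.577500
  f(c_2) = f(0.577500) = -0.229900
  f(a) × f(c) ≥ 0, new interval: [0.577500, 0.810000]

After 2 iteration(s), the approximation is c_2 = 0.577500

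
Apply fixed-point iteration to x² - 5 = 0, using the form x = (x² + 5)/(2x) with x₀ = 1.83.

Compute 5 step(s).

Equation: x² - 5 = 0
Fixed-point form: x = (x² + 5)/(2x)
x₀ = 1.83

x_1 = g(1.830000) = 2.281120
x_2 = g(2.281120) = 2.236513
x_3 = g(2.236513) = 2.236068
x_4 = g(2.236068) = 2.236068
x_5 = g(2.236068) = 2.236068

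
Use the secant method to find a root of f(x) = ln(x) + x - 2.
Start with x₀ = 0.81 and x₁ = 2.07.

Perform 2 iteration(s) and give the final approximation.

f(x) = ln(x) + x - 2
x₀ = 0.81, x₁ = 2.07

Secant formula: x_{n+1} = x_n - f(x_n)(x_n - x_{n-1})/(f(x_n) - f(x_{n-1}))

Iteration 1:
  f(0.810000) = -1.400721
  f(2.070000) = 0.797549
  x_2 = 2.070000 - 0.797549×(2.070000 - 0.810000)/(0.797549 - (-1.400721))
       = 1.612863
Iteration 2:
  f(2.070000) = 0.797549
  f(1.612863) = 0.090873
  x_3 = 1.612863 - 0.090873×(1.612863 - 2.070000)/(0.090873 - 0.797549)
       = 1.554078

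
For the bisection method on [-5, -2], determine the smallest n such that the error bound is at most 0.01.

We need (b-a)/2^n ≤ 0.01
(-2 - (-5))/2^n ≤ 0.01
3/2^n ≤ 0.01
2^n ≥ 300
n ≥ log₂(300) = 8.23
n ≥ 9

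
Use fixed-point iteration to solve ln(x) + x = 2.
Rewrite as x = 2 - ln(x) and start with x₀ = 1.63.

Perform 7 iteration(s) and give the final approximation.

Equation: ln(x) + x = 2
Fixed-point form: x = 2 - ln(x)
x₀ = 1.63

x_1 = g(1.630000) = 1.511420
x_2 = g(1.511420) = 1.586950
x_3 = g(1.586950) = 1.538186
x_4 = g(1.538186) = 1.569396
x_5 = g(1.569396) = 1.549309
x_6 = g(1.549309) = 1.562191
x_7 = g(1.562191) = 1.553911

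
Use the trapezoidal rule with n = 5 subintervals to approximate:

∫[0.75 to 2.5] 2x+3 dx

f(x) = 2x+3
a = 0.75, b = 2.5, n = 5
h = (b - a)/n = 0.350000

Trapezoidal rule: (h/2)[f(x₀) + 2f(x₁) + 2f(x₂) + ... + f(xₙ)]

x_0 = 0.7500, f(x_0) = 4.500000, coefficient = 1
x_1 = 1.1000, f(x_1) = 5.200000, coefficient = 2
x_2 = 1.4500, f(x_2) = 5.900000, coefficient = 2
x_3 = 1.8000, f(x_3) = 6.600000, coefficient = 2
x_4 = 2.1500, f(x_4) = 7.300000, coefficient = 2
x_5 = 2.5000, f(x_5) = 8.000000, coefficient = 1

I ≈ (0.350000/2) × 62.500000 = 10.937500
Exact value: 10.937500
Error: 0.000000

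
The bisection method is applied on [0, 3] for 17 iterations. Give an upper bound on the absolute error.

Bisection error bound: |error| ≤ (b-a)/2^n
|error| ≤ (3 - 0)/2^17 = 3/2^17
|error| ≤ 0.0000228882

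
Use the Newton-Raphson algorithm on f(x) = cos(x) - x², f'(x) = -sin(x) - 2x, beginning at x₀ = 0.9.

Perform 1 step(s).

f(x) = cos(x) - x²
f'(x) = -sin(x) - 2x
x₀ = 0.9

Newton-Raphson formula: x_{n+1} = x_n - f(x_n)/f'(x_n)

Iteration 1:
  f(0.900000) = -0.188390
  f'(0.900000) = -2.583327
  x_1 = 0.900000 - (-0.188390)/(-2.583327) = 0.827075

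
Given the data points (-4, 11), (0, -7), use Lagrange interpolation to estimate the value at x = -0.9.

Lagrange interpolation formula:
P(x) = Σ yᵢ × Lᵢ(x)
where Lᵢ(x) = Π_{j≠i} (x - xⱼ)/(xᵢ - xⱼ)

L_0(-0.9) = (-0.9 - 0)/(-4 - 0) = 0.225000
L_1(-0.9) = (-0.9 - (-4))/(0 - (-4)) = 0.775000

P(-0.9) = 11×L_0(-0.9) + (-7)×L_1(-0.9)
P(-0.9) = -2.950000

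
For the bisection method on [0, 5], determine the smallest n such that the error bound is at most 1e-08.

We need (b-a)/2^n ≤ 1e-08
(5 - 0)/2^n ≤ 1e-08
5/2^n ≤ 1e-08
2^n ≥ 500000000
n ≥ log₂(500000000) = 28.90
n ≥ 29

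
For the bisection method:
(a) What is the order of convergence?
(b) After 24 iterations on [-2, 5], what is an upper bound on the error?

(a) Bisection has linear (order 1) convergence; the error is halved each step.

(b) Error bound = (b-a)/2^n = (5 - (-2))/2^{24}
    = 7/2^{24}

(a) 1 (linear); (b) error ≤ 4.17e-07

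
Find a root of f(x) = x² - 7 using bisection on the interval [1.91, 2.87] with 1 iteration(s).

f(x) = x² - 7
Initial interval: [1.91, 2.87]

Iteration 1:
  c_1 = (1.910000 + 2.870000)/2 = 2.390000
  f(c_1) = f(2.390000) = -1.287900
  f(a) × f(c) ≥ 0, new interval: [2.390000, 2.870000]

After 1 iteration(s), the approximation is c_1 = 2.390000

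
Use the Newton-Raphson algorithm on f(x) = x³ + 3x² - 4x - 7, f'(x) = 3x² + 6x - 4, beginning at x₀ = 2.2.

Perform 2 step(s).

f(x) = x³ + 3x² - 4x - 7
f'(x) = 3x² + 6x - 4
x₀ = 2.2

Newton-Raphson formula: x_{n+1} = x_n - f(x_n)/f'(x_n)

Iteration 1:
  f(2.200000) = 9.368000
  f'(2.200000) = 23.720000
  x_1 = 2.200000 - 9.368000/23.720000 = 1.805059
Iteration 2:
  f(1.805059) = 1.435790
  f'(1.805059) = 16.605068
  x_2 = 1.805059 - 1.435790/16.605068 = 1.718592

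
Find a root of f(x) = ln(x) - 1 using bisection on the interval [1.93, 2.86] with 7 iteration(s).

f(x) = ln(x) - 1
Initial interval: [1.93, 2.86]

Iteration 1:
  c_1 = (1.930000 + 2.860000)/2 = 2.395000
  f(c_1) = f(2.395000) = -0.126617
  f(a) × f(c) ≥ 0, new interval: [2.395000, 2.860000]
Iteration 2:
  c_2 = (2.395000 + 2.860000)/2 = 2.627500
  f(c_2) = f(2.627500) = -0.033967
  f(a) × f(c) ≥ 0, new interval: [2.627500, 2.860000]
Iteration 3:
  c_3 = (2.627500 + 2.860000)/2 = 2.743750
  f(c_3) = f(2.743750) = 0.009326
  f(a) × f(c) < 0, new interval: [2.627500, 2.743750]
Iteration 4:
  c_4 = (2.627500 + 2.743750)/2 = 2.685625
  f(c_4) = f(2.685625) = -0.012087
  f(a) × f(c) ≥ 0, new interval: [2.685625, 2.743750]
Iteration 5:
  c_5 = (2.685625 + 2.743750)/2 = 2.714688
  f(c_5) = f(2.714688) = -0.001323
  f(a) × f(c) ≥ 0, new interval: [2.714688, 2.743750]
Iteration 6:
  c_6 = (2.714688 + 2.743750)/2 = 2.729219
  f(c_6) = f(2.729219) = 0.004015
  f(a) × f(c) < 0, new interval: [2.714688, 2.729219]
Iteration 7:
  c_7 = (2.714688 + 2.729219)/2 = 2.721953
  f(c_7) = f(2.721953) = 0.001350
  f(a) × f(c) < 0, new interval: [2.714688, 2.721953]

After 7 iteration(s), the approximation is c_7 = 2.721953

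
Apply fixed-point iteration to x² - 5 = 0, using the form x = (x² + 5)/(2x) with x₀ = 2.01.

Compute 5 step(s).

Equation: x² - 5 = 0
Fixed-point form: x = (x² + 5)/(2x)
x₀ = 2.01

x_1 = g(2.010000) = 2.248781
x_2 = g(2.248781) = 2.236104
x_3 = g(2.236104) = 2.236068
x_4 = g(2.236068) = 2.236068
x_5 = g(2.236068) = 2.236068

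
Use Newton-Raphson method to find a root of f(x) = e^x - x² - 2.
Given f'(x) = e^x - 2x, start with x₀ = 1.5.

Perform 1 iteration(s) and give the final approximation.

f(x) = e^x - x² - 2
f'(x) = e^x - 2x
x₀ = 1.5

Newton-Raphson formula: x_{n+1} = x_n - f(x_n)/f'(x_n)

Iteration 1:
  f(1.500000) = 0.231689
  f'(1.500000) = 1.481689
  x_1 = 1.500000 - 0.231689/1.481689 = 1.343632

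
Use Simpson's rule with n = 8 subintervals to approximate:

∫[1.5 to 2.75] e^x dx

f(x) = e^x
a = 1.5, b = 2.75, n = 8
h = (b - a)/n = 0.156250

Simpson's rule: (h/3)[f(x₀) + 4f(x₁) + 2f(x₂) + ... + f(xₙ)]

x_0 = 1.5000, f(x_0) = 4.481689, coefficient = 1
x_1 = 1.6562, f(x_1) = 5.239625, coefficient = 4
x_2 = 1.8125, f(x_2) = 6.125743, coefficient = 2
x_3 = 1.9688, f(x_3) = 7.161719, coefficient = 4
x_4 = 2.1250, f(x_4) = 8.372897, coefficient = 2
x_5 = 2.2812, f(x_5) = 9.788909, coefficient = 4
x_6 = 2.4375, f(x_6) = 11.444394, coefficient = 2
x_7 = 2.5938, f(x_7) = 13.379852, coefficient = 4
x_8 = 2.7500, f(x_8) = 15.642632, coefficient = 1

I ≈ (0.156250/3) × 214.290810 = 11.160980
Exact value: 11.160943
Error: 0.000037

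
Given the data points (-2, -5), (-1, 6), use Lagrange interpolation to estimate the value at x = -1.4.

Lagrange interpolation formula:
P(x) = Σ yᵢ × Lᵢ(x)
where Lᵢ(x) = Π_{j≠i} (x - xⱼ)/(xᵢ - xⱼ)

L_0(-1.4) = (-1.4 - (-1))/(-2 - (-1)) = 0.400000
L_1(-1.4) = (-1.4 - (-2))/(-1 - (-2)) = 0.600000

P(-1.4) = (-5)×L_0(-1.4) + 6×L_1(-1.4)
P(-1.4) = 1.600000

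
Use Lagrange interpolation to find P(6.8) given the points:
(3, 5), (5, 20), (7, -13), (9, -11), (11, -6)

Lagrange interpolation formula:
P(x) = Σ yᵢ × Lᵢ(x)
where Lᵢ(x) = Π_{j≠i} (x - xⱼ)/(xᵢ - xⱼ)

L_0(6.8) = (6.8 - 5)/(3 - 5) × (6.8 - 7)/(3 - 7) × (6.8 - 9)/(3 - 9) × (6.8 - 11)/(3 - 11) = -0.008663
L_1(6.8) = (6.8 - 3)/(5 - 3) × (6.8 - 7)/(5 - 7) × (6.8 - 9)/(5 - 9) × (6.8 - 11)/(5 - 11) = 0.073150
L_2(6.8) = (6.8 - 3)/(7 - 3) × (6.8 - 5)/(7 - 5) × (6.8 - 9)/(7 - 9) × (6.8 - 11)/(7 - 11) = 0.987525
L_3(6.8) = (6.8 - 3)/(9 - 3) × (6.8 - 5)/(9 - 5) × (6.8 - 7)/(9 - 7) × (6.8 - 11)/(9 - 11) = -0.059850
L_4(6.8) = (6.8 - 3)/(11 - 3) × (6.8 - 5)/(11 - 5) × (6.8 - 7)/(11 - 7) × (6.8 - 9)/(11 - 9) = 0.007838

P(6.8) = 5×L_0(6.8) + 20×L_1(6.8) + (-13)×L_2(6.8) + (-11)×L_3(6.8) + (-6)×L_4(6.8)
P(6.8) = -10.806812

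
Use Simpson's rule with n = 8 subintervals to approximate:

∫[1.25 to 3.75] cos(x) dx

f(x) = cos(x)
a = 1.25, b = 3.75, n = 8
h = (b - a)/n = 0.312500

Simpson's rule: (h/3)[f(x₀) + 4f(x₁) + 2f(x₂) + ... + f(xₙ)]

x_0 = 1.2500, f(x_0) = 0.315322, coefficient = 1
x_1 = 1.5625, f(x_1) = 0.008296, coefficient = 4
x_2 = 1.8750, f(x_2) = -0.299534, coefficient = 2
x_3 = 2.1875, f(x_3) = -0.578349, coefficient = 4
x_4 = 2.5000, f(x_4) = -0.801144, coefficient = 2
x_5 = 2.8125, f(x_5) = -0.946336, coefficient = 4
x_6 = 3.1250, f(x_6) = -0.999862, coefficient = 2
x_7 = 3.4375, f(x_7) = -0.956538, coefficient = 4
x_8 = 3.7500, f(x_8) = -0.820559, coefficient = 1

I ≈ (0.312500/3) × -14.598023 = -1.520627
Exact value: -1.520546
Error: 0.000082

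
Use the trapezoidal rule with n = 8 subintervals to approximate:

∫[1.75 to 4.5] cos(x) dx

f(x) = cos(x)
a = 1.75, b = 4.5, n = 8
h = (b - a)/n = 0.343750

Trapezoidal rule: (h/2)[f(x₀) + 2f(x₁) + 2f(x₂) + ... + f(xₙ)]

x_0 = 1.7500, f(x_0) = -0.178246, coefficient = 1
x_1 = 2.0938, f(x_1) = -0.499441, coefficient = 2
x_2 = 2.4375, f(x_2) = -0.762199, coefficient = 2
x_3 = 2.7812, f(x_3) = -0.935776, coefficient = 2
x_4 = 3.1250, f(x_4) = -0.999862, coefficient = 2
x_5 = 3.4688, f(x_5) = -0.946960, coefficient = 2
x_6 = 3.8125, f(x_6) = -0.783258, coefficient = 2
x_7 = 4.1562, f(x_7) = -0.527911, coefficient = 2
x_8 = 4.5000, f(x_8) = -0.210796, coefficient = 1

I ≈ (0.343750/2) × -11.299857 = -1.942163
Exact value: -1.961516
Error: 0.019353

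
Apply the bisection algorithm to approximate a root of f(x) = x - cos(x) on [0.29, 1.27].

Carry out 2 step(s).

f(x) = x - cos(x)
Initial interval: [0.29, 1.27]

Iteration 1:
  c_1 = (0.290000 + 1.270000)/2 = 0.780000
  f(c_1) = f(0.780000) = 0.069086
  f(a) × f(c) < 0, new interval: [0.290000, 0.780000]
Iteration 2:
  c_2 = (0.290000 + 0.780000)/2 = 0.535000
  f(c_2) = f(0.535000) = -0.325269
  f(a) × f(c) ≥ 0, new interval: [0.535000, 0.780000]

After 2 iteration(s), the approximation is c_2 = 0.535000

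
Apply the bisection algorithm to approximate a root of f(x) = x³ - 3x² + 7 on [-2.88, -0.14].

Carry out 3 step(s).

f(x) = x³ - 3x² + 7
Initial interval: [-2.88, -0.14]

Iteration 1:
  c_1 = (-2.880000 + (-0.140000))/2 = -1.510000
  f(c_1) = f(-1.510000) = -3.283251
  f(a) × f(c) ≥ 0, new interval: [-1.510000, -0.140000]
Iteration 2:
  c_2 = (-1.510000 + (-0.140000))/2 = -0.825000
  f(c_2) = f(-0.825000) = 4.396609
  f(a) × f(c) < 0, new interval: [-1.510000, -0.825000]
Iteration 3:
  c_3 = (-1.510000 + (-0.825000))/2 = -1.167500
  f(c_3) = f(-1.167500) = 1.319463
  f(a) × f(c) < 0, new interval: [-1.510000, -1.167500]

After 3 iteration(s), the approximation is c_3 = -1.167500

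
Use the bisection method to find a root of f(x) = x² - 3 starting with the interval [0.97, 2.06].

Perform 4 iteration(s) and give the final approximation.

f(x) = x² - 3
Initial interval: [0.97, 2.06]

Iteration 1:
  c_1 = (0.970000 + 2.060000)/2 = 1.515000
  f(c_1) = f(1.515000) = -0.704775
  f(a) × f(c) ≥ 0, new interval: [1.515000, 2.060000]
Iteration 2:
  c_2 = (1.515000 + 2.060000)/2 = 1.787500
  f(c_2) = f(1.787500) = 0.195156
  f(a) × f(c) < 0, new interval: [1.515000, 1.787500]
Iteration 3:
  c_3 = (1.515000 + 1.787500)/2 = 1.651250
  f(c_3) = f(1.651250) = -0.273373
  f(a) × f(c) ≥ 0, new interval: [1.651250, 1.787500]
Iteration 4:
  c_4 = (1.651250 + 1.787500)/2 = 1.719375
  f(c_4) = f(1.719375) = -0.043750
  f(a) × f(c) ≥ 0, new interval: [1.719375, 1.787500]

After 4 iteration(s), the approximation is c_4 = 1.719375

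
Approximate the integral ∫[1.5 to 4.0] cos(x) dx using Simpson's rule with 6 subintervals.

f(x) = cos(x)
a = 1.5, b = 4.0, n = 6
h = (b - a)/n = 0.416667

Simpson's rule: (h/3)[f(x₀) + 4f(x₁) + 2f(x₂) + ... + f(xₙ)]

x_0 = 1.5000, f(x_0) = 0.070737, coefficient = 1
x_1 = 1.9167, f(x_1) = -0.339016, coefficient = 4
x_2 = 2.3333, f(x_2) = -0.690758, coefficient = 2
x_3 = 2.7500, f(x_3) = -0.924302, coefficient = 4
x_4 = 3.1667, f(x_4) = -0.999686, coefficient = 2
x_5 = 3.5833, f(x_5) = -0.904009, coefficient = 4
x_6 = 4.0000, f(x_6) = -0.653644, coefficient = 1

I ≈ (0.416667/3) × -12.633101 = -1.754597
Exact value: -1.754297
Error: 0.000300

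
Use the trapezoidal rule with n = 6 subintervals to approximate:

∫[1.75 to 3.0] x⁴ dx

f(x) = x⁴
a = 1.75, b = 3.0, n = 6
h = (b - a)/n = 0.208333

Trapezoidal rule: (h/2)[f(x₀) + 2f(x₁) + 2f(x₂) + ... + f(xₙ)]

x_0 = 1.7500, f(x_0) = 9.378906, coefficient = 1
x_1 = 1.9583, f(x_1) = 14.707758, coefficient = 2
x_2 = 2.1667, f(x_2) = 22.037809, coefficient = 2
x_3 = 2.3750, f(x_3) = 31.816650, coefficient = 2
x_4 = 2.5833, f(x_4) = 44.537085, coefficient = 2
x_5 = 2.7917, f(x_5) = 60.737127, coefficient = 2
x_6 = 3.0000, f(x_6) = 81.000000, coefficient = 1

I ≈ (0.208333/2) × 438.051764 = 45.630392
Exact value: 45.317383
Error: 0.313009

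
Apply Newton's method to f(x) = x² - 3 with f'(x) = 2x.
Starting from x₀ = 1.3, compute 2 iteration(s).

f(x) = x² - 3
f'(x) = 2x
x₀ = 1.3

Newton-Raphson formula: x_{n+1} = x_n - f(x_n)/f'(x_n)

Iteration 1:
  f(1.300000) = -1.310000
  f'(1.300000) = 2.600000
  x_1 = 1.300000 - (-1.310000)/2.600000 = 1.803846
Iteration 2:
  f(1.803846) = 0.253861
  f'(1.803846) = 3.607692
  x_2 = 1.803846 - 0.253861/3.607692 = 1.733480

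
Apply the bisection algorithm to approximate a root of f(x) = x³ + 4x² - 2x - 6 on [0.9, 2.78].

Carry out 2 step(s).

f(x) = x³ + 4x² - 2x - 6
Initial interval: [0.9, 2.78]

Iteration 1:
  c_1 = (0.900000 + 2.780000)/2 = 1.840000
  f(c_1) = f(1.840000) = 10.091904
  f(a) × f(c) < 0, new interval: [0.900000, 1.840000]
Iteration 2:
  c_2 = (0.900000 + 1.840000)/2 = 1.370000
  f(c_2) = f(1.370000) = 1.338953
  f(a) × f(c) < 0, new interval: [0.900000, 1.370000]

After 2 iteration(s), the approximation is c_2 = 1.370000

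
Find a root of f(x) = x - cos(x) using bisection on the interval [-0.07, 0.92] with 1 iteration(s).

f(x) = x - cos(x)
Initial interval: [-0.07, 0.92]

Iteration 1:
  c_1 = (-0.070000 + 0.920000)/2 = 0.425000
  f(c_1) = f(0.425000) = -0.486039
  f(a) × f(c) ≥ 0, new interval: [0.425000, 0.920000]

After 1 iteration(s), the approximation is c_1 = 0.425000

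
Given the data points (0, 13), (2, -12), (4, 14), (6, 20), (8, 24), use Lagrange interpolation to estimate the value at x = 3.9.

Lagrange interpolation formula:
P(x) = Σ yᵢ × Lᵢ(x)
where Lᵢ(x) = Π_{j≠i} (x - xⱼ)/(xᵢ - xⱼ)

L_0(3.9) = (3.9 - 2)/(0 - 2) × (3.9 - 4)/(0 - 4) × (3.9 - 6)/(0 - 6) × (3.9 - 8)/(0 - 8) = -0.004260
L_1(3.9) = (3.9 - 0)/(2 - 0) × (3.9 - 4)/(2 - 4) × (3.9 - 6)/(2 - 6) × (3.9 - 8)/(2 - 8) = 0.034978
L_2(3.9) = (3.9 - 0)/(4 - 0) × (3.9 - 2)/(4 - 2) × (3.9 - 6)/(4 - 6) × (3.9 - 8)/(4 - 8) = 0.996877
L_3(3.9) = (3.9 - 0)/(6 - 0) × (3.9 - 2)/(6 - 2) × (3.9 - 4)/(6 - 4) × (3.9 - 8)/(6 - 8) = -0.031647
L_4(3.9) = (3.9 - 0)/(8 - 0) × (3.9 - 2)/(8 - 2) × (3.9 - 4)/(8 - 4) × (3.9 - 6)/(8 - 6) = 0.004052

P(3.9) = 13×L_0(3.9) + (-12)×L_1(3.9) + 14×L_2(3.9) + 20×L_3(3.9) + 24×L_4(3.9)
P(3.9) = 12.945471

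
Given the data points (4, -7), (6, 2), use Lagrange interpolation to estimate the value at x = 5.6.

Lagrange interpolation formula:
P(x) = Σ yᵢ × Lᵢ(x)
where Lᵢ(x) = Π_{j≠i} (x - xⱼ)/(xᵢ - xⱼ)

L_0(5.6) = (5.6 - 6)/(4 - 6) = 0.200000
L_1(5.6) = (5.6 - 4)/(6 - 4) = 0.800000

P(5.6) = (-7)×L_0(5.6) + 2×L_1(5.6)
P(5.6) = 0.200000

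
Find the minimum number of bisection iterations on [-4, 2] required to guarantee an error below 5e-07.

We need (b-a)/2^n ≤ 5e-07
(2 - (-4))/2^n ≤ 5e-07
6/2^n ≤ 5e-07
2^n ≥ 12000000
n ≥ log₂(12000000) = 23.52
n ≥ 24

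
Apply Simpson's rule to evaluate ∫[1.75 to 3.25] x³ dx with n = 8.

f(x) = x³
a = 1.75, b = 3.25, n = 8
h = (b - a)/n = 0.187500

Simpson's rule: (h/3)[f(x₀) + 4f(x₁) + 2f(x₂) + ... + f(xₙ)]

x_0 = 1.7500, f(x_0) = 5.359375, coefficient = 1
x_1 = 1.9375, f(x_1) = 7.273193, coefficient = 4
x_2 = 2.1250, f(x_2) = 9.595703, coefficient = 2
x_3 = 2.3125, f(x_3) = 12.366455, coefficient = 4
x_4 = 2.5000, f(x_4) = 15.625000, coefficient = 2
x_5 = 2.6875, f(x_5) = 19.410889, coefficient = 4
x_6 = 2.8750, f(x_6) = 23.763672, coefficient = 2
x_7 = 3.0625, f(x_7) = 28.722900, coefficient = 4
x_8 = 3.2500, f(x_8) = 34.328125, coefficient = 1

I ≈ (0.187500/3) × 408.750000 = 25.546875
Exact value: 25.546875
Error: 0.000000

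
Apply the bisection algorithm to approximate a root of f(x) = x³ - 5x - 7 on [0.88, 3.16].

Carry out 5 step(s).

f(x) = x³ - 5x - 7
Initial interval: [0.88, 3.16]

Iteration 1:
  c_1 = (0.880000 + 3.160000)/2 = 2.020000
  f(c_1) = f(2.020000) = -8.857592
  f(a) × f(c) ≥ 0, new interval: [2.020000, 3.160000]
Iteration 2:
  c_2 = (2.020000 + 3.160000)/2 = 2.590000
  f(c_2) = f(2.590000) = -2.576021
  f(a) × f(c) ≥ 0, new interval: [2.590000, 3.160000]
Iteration 3:
  c_3 = (2.590000 + 3.160000)/2 = 2.875000
  f(c_3) = f(2.875000) = 2.388672
  f(a) × f(c) < 0, new interval: [2.590000, 2.875000]
Iteration 4:
  c_4 = (2.590000 + 2.875000)/2 = 2.732500
  f(c_4) = f(2.732500) = -0.260135
  f(a) × f(c) ≥ 0, new interval: [2.732500, 2.875000]
Iteration 5:
  c_5 = (2.732500 + 2.875000)/2 = 2.803750
  f(c_5) = f(2.803750) = 1.021568
  f(a) × f(c) < 0, new interval: [2.732500, 2.803750]

After 5 iteration(s), the approximation is c_5 = 2.803750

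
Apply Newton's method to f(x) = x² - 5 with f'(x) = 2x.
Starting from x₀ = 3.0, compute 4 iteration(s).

f(x) = x² - 5
f'(x) = 2x
x₀ = 3.0

Newton-Raphson formula: x_{n+1} = x_n - f(x_n)/f'(x_n)

Iteration 1:
  f(3.000000) = 4.000000
  f'(3.000000) = 6.000000
  x_1 = 3.000000 - 4.000000/6.000000 = 2.333333
Iteration 2:
  f(2.333333) = 0.444444
  f'(2.333333) = 4.666667
  x_2 = 2.333333 - 0.444444/4.666667 = 2.238095
Iteration 3:
  f(2.238095) = 0.009070
  f'(2.238095) = 4.476190
  x_3 = 2.238095 - 0.009070/4.476190 = 2.236069
Iteration 4:
  f(2.236069) = 0.000004
  f'(2.236069) = 4.472138
  x_4 = 2.236069 - 0.000004/4.472138 = 2.236068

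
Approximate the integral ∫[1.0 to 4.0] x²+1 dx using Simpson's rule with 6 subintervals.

f(x) = x²+1
a = 1.0, b = 4.0, n = 6
h = (b - a)/n = 0.500000

Simpson's rule: (h/3)[f(x₀) + 4f(x₁) + 2f(x₂) + ... + f(xₙ)]

x_0 = 1.0000, f(x_0) = 2.000000, coefficient = 1
x_1 = 1.5000, f(x_1) = 3.250000, coefficient = 4
x_2 = 2.0000, f(x_2) = 5.000000, coefficient = 2
x_3 = 2.5000, f(x_3) = 7.250000, coefficient = 4
x_4 = 3.0000, f(x_4) = 10.000000, coefficient = 2
x_5 = 3.5000, f(x_5) = 13.250000, coefficient = 4
x_6 = 4.0000, f(x_6) = 17.000000, coefficient = 1

I ≈ (0.500000/3) × 144.000000 = 24.000000
Exact value: 24.000000
Error: 0.000000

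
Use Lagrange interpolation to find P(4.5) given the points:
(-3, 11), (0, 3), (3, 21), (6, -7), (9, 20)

Lagrange interpolation formula:
P(x) = Σ yᵢ × Lᵢ(x)
where Lᵢ(x) = Π_{j≠i} (x - xⱼ)/(xᵢ - xⱼ)

L_0(4.5) = (4.5 - 0)/(-3 - 0) × (4.5 - 3)/(-3 - 3) × (4.5 - 6)/(-3 - 6) × (4.5 - 9)/(-3 - 9) = 0.023438
L_1(4.5) = (4.5 - (-3))/(0 - (-3)) × (4.5 - 3)/(0 - 3) × (4.5 - 6)/(0 - 6) × (4.5 - 9)/(0 - 9) = -0.156250
L_2(4.5) = (4.5 - (-3))/(3 - (-3)) × (4.5 - 0)/(3 - 0) × (4.5 - 6)/(3 - 6) × (4.5 - 9)/(3 - 9) = 0.703125
L_3(4.5) = (4.5 - (-3))/(6 - (-3)) × (4.5 - 0)/(6 - 0) × (4.5 - 3)/(6 - 3) × (4.5 - 9)/(6 - 9) = 0.468750
L_4(4.5) = (4.5 - (-3))/(9 - (-3)) × (4.5 - 0)/(9 - 0) × (4.5 - 3)/(9 - 3) × (4.5 - 6)/(9 - 6) = -0.039062

P(4.5) = 11×L_0(4.5) + 3×L_1(4.5) + 21×L_2(4.5) + (-7)×L_3(4.5) + 20×L_4(4.5)
P(4.5) = 10.492188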